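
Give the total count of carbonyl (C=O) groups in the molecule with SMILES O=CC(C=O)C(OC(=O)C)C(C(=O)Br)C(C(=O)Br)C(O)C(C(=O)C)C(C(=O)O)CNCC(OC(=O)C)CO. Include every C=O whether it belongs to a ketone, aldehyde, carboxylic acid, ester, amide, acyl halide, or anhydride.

OHC: aldehyde, 1 C=O (running total 1).
CH(CHO): aldehyde, 1 C=O (running total 2).
CH(OCOCH3): ester, 1 C=O (running total 3).
CH(COBr): acyl halide, 1 C=O (running total 4).
CH(COBr): acyl halide, 1 C=O (running total 5).
CH(COCH3): ketone, 1 C=O (running total 6).
CH(COOH): carboxylic acid, 1 C=O (running total 7).
CH(OCOCH3): ester, 1 C=O (running total 8).

8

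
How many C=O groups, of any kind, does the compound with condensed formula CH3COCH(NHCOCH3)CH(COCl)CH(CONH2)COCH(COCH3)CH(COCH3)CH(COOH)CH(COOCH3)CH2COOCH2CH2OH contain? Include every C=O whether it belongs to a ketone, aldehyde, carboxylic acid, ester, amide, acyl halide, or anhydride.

CO: ketone, 1 C=O (running total 1).
CH(NHCOCH3): amide, 1 C=O (running total 2).
CH(COCl): acyl halide, 1 C=O (running total 3).
CH(CONH2): amide, 1 C=O (running total 4).
CO: ketone, 1 C=O (running total 5).
CH(COCH3): ketone, 1 C=O (running total 6).
CH(COCH3): ketone, 1 C=O (running total 7).
CH(COOH): carboxylic acid, 1 C=O (running total 8).
CH(COOCH3): ester, 1 C=O (running total 9).
CH2COOCH2: ester, 1 C=O (running total 10).

10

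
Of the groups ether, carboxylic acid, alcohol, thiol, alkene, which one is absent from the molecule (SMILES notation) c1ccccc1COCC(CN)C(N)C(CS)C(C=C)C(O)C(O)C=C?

carboxylic acid

thiol: present (CH(CH2SH) — pendant –CH2SH → thiol).
alkene: present (CH(CH=CH2) — pendant –CH=CH2: C=C double bond → alkene).
ether: present (CH2OCH2 — C–O–C with sp³ carbons on both sides and no adjacent C=O → ether).
alcohol: present (CH(OH) — –OH on an sp³ carbon → alcohol (secondary)).
carboxylic acid: no segment matches this pattern.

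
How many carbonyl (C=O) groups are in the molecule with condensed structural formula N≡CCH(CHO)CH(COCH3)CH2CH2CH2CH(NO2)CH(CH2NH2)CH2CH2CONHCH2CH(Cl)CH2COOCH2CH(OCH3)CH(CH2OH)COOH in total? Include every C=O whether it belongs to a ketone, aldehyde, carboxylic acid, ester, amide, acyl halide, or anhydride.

CH(CHO): aldehyde, 1 C=O (running total 1).
CH(COCH3): ketone, 1 C=O (running total 2).
CH2CONHCH2: amide, 1 C=O (running total 3).
CH2COOCH2: ester, 1 C=O (running total 4).
COOH: carboxylic acid, 1 C=O (running total 5).

5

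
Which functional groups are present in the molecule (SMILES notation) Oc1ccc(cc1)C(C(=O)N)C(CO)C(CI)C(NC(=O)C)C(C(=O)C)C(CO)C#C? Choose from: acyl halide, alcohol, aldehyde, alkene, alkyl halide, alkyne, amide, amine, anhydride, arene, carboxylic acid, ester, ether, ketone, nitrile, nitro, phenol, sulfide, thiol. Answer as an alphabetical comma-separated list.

alcohol, alkyl halide, alkyne, amide, arene, ketone, phenol

Reading the structure from left to right:
  HOC6H4: –OH attached directly to an aromatic ring → phenol (not alcohol); the ring itself is an arene.
  CH(CONH2): pendant –CONH2: carbonyl C bonded to C and N → amide.
  CH(CH2OH): pendant –CH2OH on an sp³ backbone C → alcohol.
  CH(CH2I): pendant –CH2X: halogen on sp³ carbon → alkyl halide.
  CH(NHCOCH3): pendant –NHC(=O)CH3: N bonded to a carbonyl → amide (not amine).
  CH(COCH3): pendant –COCH3: carbonyl C bonded to two carbons → ketone.
  CH(CH2OH): pendant –CH2OH on an sp³ backbone C → alcohol.
  C≡CH: C≡C triple bond → alkyne.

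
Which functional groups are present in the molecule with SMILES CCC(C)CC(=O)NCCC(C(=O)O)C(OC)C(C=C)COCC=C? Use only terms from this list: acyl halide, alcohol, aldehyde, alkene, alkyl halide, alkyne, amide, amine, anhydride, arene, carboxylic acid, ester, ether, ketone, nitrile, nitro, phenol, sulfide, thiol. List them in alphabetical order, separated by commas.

–C(=O)–N– linkage → amide (the N is not an amine).
pendant –COOH: carbonyl C bonded to C and –OH → carboxylic acid.
pendant –OCH3: C–O–C with sp³ C, no adjacent C=O → ether.
pendant –CH=CH2: C=C double bond → alkene.
C–O–C with sp³ carbons on both sides and no adjacent C=O → ether.
C=C double bond → alkene.

alkene, amide, carboxylic acid, ether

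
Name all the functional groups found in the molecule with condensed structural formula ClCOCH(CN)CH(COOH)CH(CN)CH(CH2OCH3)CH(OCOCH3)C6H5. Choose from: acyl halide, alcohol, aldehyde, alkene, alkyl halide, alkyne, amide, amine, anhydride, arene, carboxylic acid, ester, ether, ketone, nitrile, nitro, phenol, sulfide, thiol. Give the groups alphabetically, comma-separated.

Taking each segment in turn:
  ClCO: –C(=O)Cl: carbonyl C bonded to C and to a halogen → acyl halide (not alkyl halide).
  CH(CN): pendant –C≡N: nitrile.
  CH(COOH): pendant –COOH: carbonyl C bonded to C and –OH → carboxylic acid.
  CH(CN): pendant –C≡N: nitrile.
  CH(CH2OCH3): pendant –CH2OCH3: C–O–C linkage → ether.
  CH(OCOCH3): pendant –OC(=O)CH3: an acyloxy group → ester.
  C6H5: –C6H5 phenyl ring → arene.

acyl halide, arene, carboxylic acid, ester, ether, nitrile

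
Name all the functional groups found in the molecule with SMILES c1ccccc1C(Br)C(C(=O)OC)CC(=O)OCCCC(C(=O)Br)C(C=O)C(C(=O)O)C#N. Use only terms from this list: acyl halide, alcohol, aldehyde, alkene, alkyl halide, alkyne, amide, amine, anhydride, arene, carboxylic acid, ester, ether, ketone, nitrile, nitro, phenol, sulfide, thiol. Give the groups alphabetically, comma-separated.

Taking each segment in turn:
  C6H5: C6H5– phenyl ring → arene.
  CH(Br): halogen on an sp³ carbon → alkyl halide.
  CH(COOCH3): pendant –COOCH3: carbonyl C bonded to C and –OCH3 → ester.
  CH2COOCH2: –C(=O)–O–C with C on the carbonyl side → ester.
  CH(COBr): pendant –C(=O)X: carbonyl C bonded to C and halogen → acyl halide.
  CH(CHO): pendant –CHO: carbonyl C bonded to C and H → aldehyde.
  CH(COOH): pendant –COOH: carbonyl C bonded to C and –OH → carboxylic acid.
  CN: –C≡N: carbon triple-bonded to nitrogen → nitrile.

acyl halide, aldehyde, alkyl halide, arene, carboxylic acid, ester, nitrile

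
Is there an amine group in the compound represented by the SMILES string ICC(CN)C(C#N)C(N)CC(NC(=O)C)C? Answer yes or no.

yes

halogen on an sp³ carbon → alkyl halide.
pendant –CH2NH2: N on sp³ C, no adjacent C=O → amine.
pendant –C≡N: nitrile.
–NH2 on an sp³ carbon with no adjacent C=O → amine.
pendant –NHC(=O)CH3: N bonded to a carbonyl → amide (not amine).
The CH(CH2NH2) segment supplies the amine: pendant –CH2NH2: N on sp³ C, no adjacent C=O → amine.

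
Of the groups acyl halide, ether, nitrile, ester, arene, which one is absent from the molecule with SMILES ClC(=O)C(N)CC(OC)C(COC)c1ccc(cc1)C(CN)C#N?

ester

ether: present (CH(OCH3) — pendant –OCH3: C–O–C with sp³ C, no adjacent C=O → ether).
nitrile: present (CN — –C≡N: carbon triple-bonded to nitrogen → nitrile).
acyl halide: present (ClCO — –C(=O)Cl: carbonyl C bonded to C and to a halogen → acyl halide (not alkyl halide)).
arene: present (C6H4 — para-disubstituted benzene ring → arene).
ester: no segment matches this pattern.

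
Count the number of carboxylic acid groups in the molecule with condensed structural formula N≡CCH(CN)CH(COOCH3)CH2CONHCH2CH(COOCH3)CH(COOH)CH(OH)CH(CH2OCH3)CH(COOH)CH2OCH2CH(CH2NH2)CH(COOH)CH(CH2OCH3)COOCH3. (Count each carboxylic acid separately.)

Working along the chain:
  N≡C: N≡C–: carbon triple-bonded to nitrogen → nitrile.
  CH(CN): pendant –C≡N: nitrile.
  CH(COOCH3): pendant –COOCH3: carbonyl C bonded to C and –OCH3 → ester.
  CH2CONHCH2: –C(=O)–N– linkage → amide (the N is not an amine).
  CH(COOCH3): pendant –COOCH3: carbonyl C bonded to C and –OCH3 → ester.
  CH(COOH): pendant –COOH: carbonyl C bonded to C and –OH → carboxylic acid.
  CH(OH): –OH on an sp³ carbon → alcohol (secondary).
  CH(CH2OCH3): pendant –CH2OCH3: C–O–C linkage → ether.
  CH(COOH): pendant –COOH: carbonyl C bonded to C and –OH → carboxylic acid.
  CH2OCH2: C–O–C with sp³ carbons on both sides and no adjacent C=O → ether.
  CH(CH2NH2): pendant –CH2NH2: N on sp³ C, no adjacent C=O → amine.
  CH(COOH): pendant –COOH: carbonyl C bonded to C and –OH → carboxylic acid.
  CH(CH2OCH3): pendant –CH2OCH3: C–O–C linkage → ether.
  COOCH3: –C(=O)OCH3: carbonyl C bonded to C and to –OCH3 → ester (not ketone + ether).
Carboxylic acid appears at: CH(COOH), CH(COOH), CH(COOH) → 3.

3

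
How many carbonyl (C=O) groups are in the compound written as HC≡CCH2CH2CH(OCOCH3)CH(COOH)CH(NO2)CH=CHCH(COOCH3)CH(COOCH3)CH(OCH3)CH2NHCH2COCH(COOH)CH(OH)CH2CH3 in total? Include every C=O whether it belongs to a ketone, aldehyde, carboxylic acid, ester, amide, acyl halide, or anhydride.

6

CH(OCOCH3): ester, 1 C=O (running total 1).
CH(COOH): carboxylic acid, 1 C=O (running total 2).
CH(COOCH3): ester, 1 C=O (running total 3).
CH(COOCH3): ester, 1 C=O (running total 4).
CO: ketone, 1 C=O (running total 5).
CH(COOH): carboxylic acid, 1 C=O (running total 6).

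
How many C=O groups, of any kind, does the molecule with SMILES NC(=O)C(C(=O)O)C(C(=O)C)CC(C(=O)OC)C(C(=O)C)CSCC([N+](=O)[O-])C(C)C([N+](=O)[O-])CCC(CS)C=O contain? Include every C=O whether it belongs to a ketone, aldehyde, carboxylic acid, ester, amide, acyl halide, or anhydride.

6

H2NCO: amide, 1 C=O (running total 1).
CH(COOH): carboxylic acid, 1 C=O (running total 2).
CH(COCH3): ketone, 1 C=O (running total 3).
CH(COOCH3): ester, 1 C=O (running total 4).
CH(COCH3): ketone, 1 C=O (running total 5).
CHO: aldehyde, 1 C=O (running total 6).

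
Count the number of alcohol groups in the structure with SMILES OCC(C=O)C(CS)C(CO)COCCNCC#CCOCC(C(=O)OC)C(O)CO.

4

HO– on an sp³ carbon → alcohol.
pendant –CHO: carbonyl C bonded to C and H → aldehyde.
pendant –CH2SH → thiol.
pendant –CH2OH on an sp³ backbone C → alcohol.
C–O–C with sp³ carbons on both sides and no adjacent C=O → ether.
C–N–C with sp³ carbons and no adjacent C=O → amine (secondary).
C≡C triple bond → alkyne.
C–O–C with sp³ carbons on both sides and no adjacent C=O → ether.
pendant –COOCH3: carbonyl C bonded to C and –OCH3 → ester.
–OH on an sp³ carbon → alcohol (secondary).
–OH on an sp³ carbon → alcohol.
Alcohol appears at: HOCH2, CH(CH2OH), CH(OH), CH2OH → 4.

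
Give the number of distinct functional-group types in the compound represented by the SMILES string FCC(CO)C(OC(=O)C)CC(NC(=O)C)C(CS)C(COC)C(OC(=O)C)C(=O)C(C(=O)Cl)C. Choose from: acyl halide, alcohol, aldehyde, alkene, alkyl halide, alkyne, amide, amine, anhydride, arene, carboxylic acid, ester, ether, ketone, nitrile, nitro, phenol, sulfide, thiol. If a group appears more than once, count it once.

8

halogen on an sp³ carbon → alkyl halide.
pendant –CH2OH on an sp³ backbone C → alcohol.
pendant –OC(=O)CH3: an acyloxy group → ester.
pendant –NHC(=O)CH3: N bonded to a carbonyl → amide (not amine).
pendant –CH2SH → thiol.
pendant –CH2OCH3: C–O–C linkage → ether.
pendant –OC(=O)CH3: an acyloxy group → ester.
–C(=O)– with carbon on both sides → ketone.
pendant –C(=O)X: carbonyl C bonded to C and halogen → acyl halide.
Distinct types present: acyl halide, alcohol, alkyl halide, amide, ester, ether, ketone, thiol.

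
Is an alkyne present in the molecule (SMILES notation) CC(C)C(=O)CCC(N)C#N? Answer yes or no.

Working along the chain:
  CO: –C(=O)– with carbon on both sides → ketone.
  CH(NH2): –NH2 on an sp³ carbon with no adjacent C=O → amine.
  CN: –C≡N: carbon triple-bonded to nitrogen → nitrile.
In CN, the triple bond is C≡N, not C≡C, so it is a nitrile.
The groups actually present are: amine, ketone, nitrile.

no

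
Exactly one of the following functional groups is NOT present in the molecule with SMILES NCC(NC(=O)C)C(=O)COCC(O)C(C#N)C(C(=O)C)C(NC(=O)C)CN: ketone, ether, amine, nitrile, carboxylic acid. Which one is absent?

carboxylic acid

ether: present (CH2OCH2 — C–O–C with sp³ carbons on both sides and no adjacent C=O → ether).
nitrile: present (CH(CN) — pendant –C≡N: nitrile).
ketone: present (CO — –C(=O)– with carbon on both sides → ketone).
amine: present (H2NCH2 — –NH2 on an sp³ carbon with no adjacent C=O → amine).
carboxylic acid: absent. In CH(NHCOCH3), the carbonyl is bonded to nitrogen, not to –OH; that is an amide.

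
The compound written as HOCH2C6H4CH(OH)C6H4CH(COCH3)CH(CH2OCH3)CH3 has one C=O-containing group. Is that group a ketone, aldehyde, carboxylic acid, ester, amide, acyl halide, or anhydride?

ketone

The carbonyl is in the CH(COCH3) segment: pendant –COCH3: carbonyl C bonded to two carbons → ketone.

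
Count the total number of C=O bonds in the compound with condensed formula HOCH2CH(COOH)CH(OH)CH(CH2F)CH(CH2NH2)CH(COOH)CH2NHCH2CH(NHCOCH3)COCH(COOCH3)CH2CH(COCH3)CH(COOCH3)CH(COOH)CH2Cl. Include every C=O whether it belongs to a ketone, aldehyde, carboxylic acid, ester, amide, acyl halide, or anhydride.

8

CH(COOH): carboxylic acid, 1 C=O (running total 1).
CH(COOH): carboxylic acid, 1 C=O (running total 2).
CH(NHCOCH3): amide, 1 C=O (running total 3).
CO: ketone, 1 C=O (running total 4).
CH(COOCH3): ester, 1 C=O (running total 5).
CH(COCH3): ketone, 1 C=O (running total 6).
CH(COOCH3): ester, 1 C=O (running total 7).
CH(COOH): carboxylic acid, 1 C=O (running total 8).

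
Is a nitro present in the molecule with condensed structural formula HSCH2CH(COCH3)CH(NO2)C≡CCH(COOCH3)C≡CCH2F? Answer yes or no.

Working along the chain:
  HSCH2: –SH on an sp³ carbon → thiol.
  CH(COCH3): pendant –COCH3: carbonyl C bonded to two carbons → ketone.
  CH(NO2): –NO2 on an sp³ carbon → nitro (the N=O is not a carbonyl).
  C≡C: C≡C triple bond → alkyne.
  CH(COOCH3): pendant –COOCH3: carbonyl C bonded to C and –OCH3 → ester.
  C≡C: C≡C triple bond → alkyne.
  CH2F: halogen on an sp³ carbon → alkyl halide.
The CH(NO2) segment supplies the nitro: –NO2 on an sp³ carbon → nitro (the N=O is not a carbonyl).

yes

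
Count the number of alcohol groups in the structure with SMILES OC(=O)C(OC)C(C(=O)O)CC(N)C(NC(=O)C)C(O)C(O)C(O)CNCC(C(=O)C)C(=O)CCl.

3

Reading the structure from left to right:
  HOOC: –COOH: carbonyl C bonded to –OH and C → carboxylic acid (the –OH is not a separate alcohol).
  CH(OCH3): pendant –OCH3: C–O–C with sp³ C, no adjacent C=O → ether.
  CH(COOH): pendant –COOH: carbonyl C bonded to C and –OH → carboxylic acid.
  CH(NH2): –NH2 on an sp³ carbon with no adjacent C=O → amine.
  CH(NHCOCH3): pendant –NHC(=O)CH3: N bonded to a carbonyl → amide (not amine).
  CH(OH): –OH on an sp³ carbon → alcohol (secondary).
  CH(OH): –OH on an sp³ carbon → alcohol (secondary).
  CH(OH): –OH on an sp³ carbon → alcohol (secondary).
  CH2NHCH2: C–N–C with sp³ carbons and no adjacent C=O → amine (secondary).
  CH(COCH3): pendant –COCH3: carbonyl C bonded to two carbons → ketone.
  CO: –C(=O)– with carbon on both sides → ketone.
  CH2Cl: halogen on an sp³ carbon → alkyl halide.
Alcohol appears at: CH(OH), CH(OH), CH(OH) → 3.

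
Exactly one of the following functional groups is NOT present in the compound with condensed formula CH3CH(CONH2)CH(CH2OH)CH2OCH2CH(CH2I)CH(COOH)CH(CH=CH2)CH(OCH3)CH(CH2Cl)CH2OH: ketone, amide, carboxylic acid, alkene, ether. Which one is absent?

ketone

carboxylic acid: present (CH(COOH) — pendant –COOH: carbonyl C bonded to C and –OH → carboxylic acid).
alkene: present (CH(CH=CH2) — pendant –CH=CH2: C=C double bond → alkene).
ether: present (CH2OCH2 — C–O–C with sp³ carbons on both sides and no adjacent C=O → ether).
amide: present (CH(CONH2) — pendant –CONH2: carbonyl C bonded to C and N → amide).
ketone: absent. In CH(CONH2), the C=O is bonded to nitrogen, which defines an amide, not a ketone. In CH(COOH), the C=O bears an –OH, making it a carboxylic acid rather than a ketone.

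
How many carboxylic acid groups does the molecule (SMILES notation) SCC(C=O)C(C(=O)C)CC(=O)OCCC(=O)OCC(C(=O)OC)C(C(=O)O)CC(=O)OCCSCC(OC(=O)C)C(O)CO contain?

1

Taking each segment in turn:
  HSCH2: –SH on an sp³ carbon → thiol.
  CH(CHO): pendant –CHO: carbonyl C bonded to C and H → aldehyde.
  CH(COCH3): pendant –COCH3: carbonyl C bonded to two carbons → ketone.
  CH2COOCH2: –C(=O)–O–C with C on the carbonyl side → ester.
  CH2COOCH2: –C(=O)–O–C with C on the carbonyl side → ester.
  CH(COOCH3): pendant –COOCH3: carbonyl C bonded to C and –OCH3 → ester.
  CH(COOH): pendant –COOH: carbonyl C bonded to C and –OH → carboxylic acid.
  CH2COOCH2: –C(=O)–O–C with C on the carbonyl side → ester.
  CH2SCH2: C–S–C linkage → sulfide (thioether).
  CH(OCOCH3): pendant –OC(=O)CH3: an acyloxy group → ester.
  CH(OH): –OH on an sp³ carbon → alcohol (secondary).
  CH2OH: –OH on an sp³ carbon → alcohol.
Carboxylic acid appears at: CH(COOH) → 1.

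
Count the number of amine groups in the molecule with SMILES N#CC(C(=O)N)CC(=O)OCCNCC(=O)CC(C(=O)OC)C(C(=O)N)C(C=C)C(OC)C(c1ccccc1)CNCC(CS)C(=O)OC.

N≡C–: carbon triple-bonded to nitrogen → nitrile.
pendant –CONH2: carbonyl C bonded to C and N → amide.
–C(=O)–O–C with C on the carbonyl side → ester.
C–N–C with sp³ carbons and no adjacent C=O → amine (secondary).
–C(=O)– with carbon on both sides → ketone.
pendant –COOCH3: carbonyl C bonded to C and –OCH3 → ester.
pendant –CONH2: carbonyl C bonded to C and N → amide.
pendant –CH=CH2: C=C double bond → alkene.
pendant –OCH3: C–O–C with sp³ C, no adjacent C=O → ether.
pendant –C6H5: benzene ring → arene.
C–N–C with sp³ carbons and no adjacent C=O → amine (secondary).
pendant –CH2SH → thiol.
–C(=O)OCH3: carbonyl C bonded to C and to –OCH3 → ester (not ketone + ether).
Amine appears at: CH2NHCH2, CH2NHCH2 → 2.

2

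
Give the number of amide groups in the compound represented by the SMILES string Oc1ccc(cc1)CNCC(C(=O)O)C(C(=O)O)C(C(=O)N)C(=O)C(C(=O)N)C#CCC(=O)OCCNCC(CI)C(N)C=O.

Working along the chain:
  HOC6H4: –OH attached directly to an aromatic ring → phenol (not alcohol); the ring itself is an arene.
  CH2NHCH2: C–N–C with sp³ carbons and no adjacent C=O → amine (secondary).
  CH(COOH): pendant –COOH: carbonyl C bonded to C and –OH → carboxylic acid.
  CH(COOH): pendant –COOH: carbonyl C bonded to C and –OH → carboxylic acid.
  CH(CONH2): pendant –CONH2: carbonyl C bonded to C and N → amide.
  CO: –C(=O)– with carbon on both sides → ketone.
  CH(CONH2): pendant –CONH2: carbonyl C bonded to C and N → amide.
  C≡C: C≡C triple bond → alkyne.
  CH2COOCH2: –C(=O)–O–C with C on the carbonyl side → ester.
  CH2NHCH2: C–N–C with sp³ carbons and no adjacent C=O → amine (secondary).
  CH(CH2I): pendant –CH2X: halogen on sp³ carbon → alkyl halide.
  CH(NH2): –NH2 on an sp³ carbon with no adjacent C=O → amine.
  CHO: terminal –CHO: carbonyl C bonded to H and C → aldehyde.
Amide appears at: CH(CONH2), CH(CONH2) → 2.

2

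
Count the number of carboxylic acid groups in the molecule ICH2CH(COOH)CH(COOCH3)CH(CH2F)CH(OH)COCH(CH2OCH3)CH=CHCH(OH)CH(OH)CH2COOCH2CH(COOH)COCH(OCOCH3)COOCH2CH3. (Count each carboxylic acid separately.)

2

Reading the structure from left to right:
  ICH2: halogen on an sp³ carbon → alkyl halide.
  CH(COOH): pendant –COOH: carbonyl C bonded to C and –OH → carboxylic acid.
  CH(COOCH3): pendant –COOCH3: carbonyl C bonded to C and –OCH3 → ester.
  CH(CH2F): pendant –CH2X: halogen on sp³ carbon → alkyl halide.
  CH(OH): –OH on an sp³ carbon → alcohol (secondary).
  CO: –C(=O)– with carbon on both sides → ketone.
  CH(CH2OCH3): pendant –CH2OCH3: C–O–C linkage → ether.
  CH=CH: C=C double bond → alkene.
  CH(OH): –OH on an sp³ carbon → alcohol (secondary).
  CH(OH): –OH on an sp³ carbon → alcohol (secondary).
  CH2COOCH2: –C(=O)–O–C with C on the carbonyl side → ester.
  CH(COOH): pendant –COOH: carbonyl C bonded to C and –OH → carboxylic acid.
  CO: –C(=O)– with carbon on both sides → ketone.
  CH(OCOCH3): pendant –OC(=O)CH3: an acyloxy group → ester.
  COOCH2CH3: –C(=O)OCH2CH3: carbonyl C bonded to C and to –OEt → ester.
Carboxylic acid appears at: CH(COOH), CH(COOH) → 2.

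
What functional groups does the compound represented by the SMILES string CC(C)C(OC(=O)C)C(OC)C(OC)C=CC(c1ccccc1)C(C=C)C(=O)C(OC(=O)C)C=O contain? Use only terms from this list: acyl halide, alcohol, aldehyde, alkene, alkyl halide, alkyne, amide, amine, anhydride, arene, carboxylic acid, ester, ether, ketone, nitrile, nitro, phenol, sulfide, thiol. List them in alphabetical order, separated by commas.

pendant –OC(=O)CH3: an acyloxy group → ester.
pendant –OCH3: C–O–C with sp³ C, no adjacent C=O → ether.
pendant –OCH3: C–O–C with sp³ C, no adjacent C=O → ether.
C=C double bond → alkene.
pendant –C6H5: benzene ring → arene.
pendant –CH=CH2: C=C double bond → alkene.
–C(=O)– with carbon on both sides → ketone.
pendant –OC(=O)CH3: an acyloxy group → ester.
terminal –CHO: carbonyl C bonded to H and C → aldehyde.

aldehyde, alkene, arene, ester, ether, ketone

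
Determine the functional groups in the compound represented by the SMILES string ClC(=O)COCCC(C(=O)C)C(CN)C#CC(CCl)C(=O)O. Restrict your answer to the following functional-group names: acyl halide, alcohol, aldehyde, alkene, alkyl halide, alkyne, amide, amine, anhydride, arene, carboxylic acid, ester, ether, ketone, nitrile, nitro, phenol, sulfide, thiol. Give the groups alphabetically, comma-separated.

–C(=O)Cl: carbonyl C bonded to C and to a halogen → acyl halide (not alkyl halide).
C–O–C with sp³ carbons on both sides and no adjacent C=O → ether.
pendant –COCH3: carbonyl C bonded to two carbons → ketone.
pendant –CH2NH2: N on sp³ C, no adjacent C=O → amine.
C≡C triple bond → alkyne.
pendant –CH2X: halogen on sp³ carbon → alkyl halide.
–COOH: carbonyl C bonded to –OH and C → carboxylic acid (the –OH is not a separate alcohol).

acyl halide, alkyl halide, alkyne, amine, carboxylic acid, ether, ketone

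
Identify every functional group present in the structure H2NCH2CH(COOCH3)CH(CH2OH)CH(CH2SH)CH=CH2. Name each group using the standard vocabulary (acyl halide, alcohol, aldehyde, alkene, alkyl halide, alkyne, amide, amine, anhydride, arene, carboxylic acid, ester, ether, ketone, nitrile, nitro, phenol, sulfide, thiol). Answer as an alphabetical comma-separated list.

–NH2 on an sp³ carbon with no adjacent C=O → amine.
pendant –COOCH3: carbonyl C bonded to C and –OCH3 → ester.
pendant –CH2OH on an sp³ backbone C → alcohol.
pendant –CH2SH → thiol.
C=C double bond → alkene.

alcohol, alkene, amine, ester, thiol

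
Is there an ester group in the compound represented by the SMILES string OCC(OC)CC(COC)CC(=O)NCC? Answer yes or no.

no

Taking each segment in turn:
  HOCH2: HO– on an sp³ carbon → alcohol.
  CH(OCH3): pendant –OCH3: C–O–C with sp³ C, no adjacent C=O → ether.
  CH(CH2OCH3): pendant –CH2OCH3: C–O–C linkage → ether.
  CH2CONHCH2: –C(=O)–N– linkage → amide (the N is not an amine).
The groups actually present are: alcohol, amide, ether.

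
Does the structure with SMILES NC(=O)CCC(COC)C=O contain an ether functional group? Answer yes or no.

yes

Reading the structure from left to right:
  H2NCO: –C(=O)NH2: carbonyl C bonded to C and to N → amide (the N is not a separate amine).
  CH(CH2OCH3): pendant –CH2OCH3: C–O–C linkage → ether.
  CHO: terminal –CHO: carbonyl C bonded to H and C → aldehyde.
The CH(CH2OCH3) segment supplies the ether: pendant –CH2OCH3: C–O–C linkage → ether.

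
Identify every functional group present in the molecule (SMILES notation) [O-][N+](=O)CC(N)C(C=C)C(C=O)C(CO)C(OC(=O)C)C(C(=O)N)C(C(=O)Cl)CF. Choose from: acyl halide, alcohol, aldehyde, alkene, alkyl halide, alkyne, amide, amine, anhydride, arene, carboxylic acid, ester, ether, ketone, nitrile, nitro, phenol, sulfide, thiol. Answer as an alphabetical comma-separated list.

–NO2 on carbon → nitro group.
–NH2 on an sp³ carbon with no adjacent C=O → amine.
pendant –CH=CH2: C=C double bond → alkene.
pendant –CHO: carbonyl C bonded to C and H → aldehyde.
pendant –CH2OH on an sp³ backbone C → alcohol.
pendant –OC(=O)CH3: an acyloxy group → ester.
pendant –CONH2: carbonyl C bonded to C and N → amide.
pendant –C(=O)X: carbonyl C bonded to C and halogen → acyl halide.
halogen on an sp³ carbon → alkyl halide.

acyl halide, alcohol, aldehyde, alkene, alkyl halide, amide, amine, ester, nitro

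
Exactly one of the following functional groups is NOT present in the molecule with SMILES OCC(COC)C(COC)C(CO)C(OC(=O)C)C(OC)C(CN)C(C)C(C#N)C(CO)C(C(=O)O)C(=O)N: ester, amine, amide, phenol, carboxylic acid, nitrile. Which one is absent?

amide: present (CONH2 — –C(=O)NH2: carbonyl C bonded to C and to N → amide (the N is not a separate amine)).
ester: present (CH(OCOCH3) — pendant –OC(=O)CH3: an acyloxy group → ester).
amine: present (CH(CH2NH2) — pendant –CH2NH2: N on sp³ C, no adjacent C=O → amine).
nitrile: present (CH(CN) — pendant –C≡N: nitrile).
carboxylic acid: present (CH(COOH) — pendant –COOH: carbonyl C bonded to C and –OH → carboxylic acid).
phenol: absent. In each of HOCH2 and CH(CH2OH), the –OH is on an sp³ carbon, not on an aromatic ring, so it is an alcohol.

phenol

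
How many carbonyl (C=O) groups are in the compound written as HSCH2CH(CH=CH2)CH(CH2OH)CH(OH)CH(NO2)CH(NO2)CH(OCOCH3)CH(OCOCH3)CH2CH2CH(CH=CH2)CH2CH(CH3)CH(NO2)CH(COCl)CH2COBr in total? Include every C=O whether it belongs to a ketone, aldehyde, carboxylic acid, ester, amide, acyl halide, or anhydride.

CH(OCOCH3): ester, 1 C=O (running total 1).
CH(OCOCH3): ester, 1 C=O (running total 2).
CH(COCl): acyl halide, 1 C=O (running total 3).
COBr: acyl halide, 1 C=O (running total 4).

4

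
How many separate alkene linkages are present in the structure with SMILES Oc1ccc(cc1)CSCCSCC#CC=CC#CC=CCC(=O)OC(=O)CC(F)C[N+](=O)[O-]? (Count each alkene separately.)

Reading the structure from left to right:
  HOC6H4: –OH attached directly to an aromatic ring → phenol (not alcohol); the ring itself is an arene.
  CH2SCH2: C–S–C linkage → sulfide (thioether).
  CH2SCH2: C–S–C linkage → sulfide (thioether).
  C≡C: C≡C triple bond → alkyne.
  CH=CH: C=C double bond → alkene.
  C≡C: C≡C triple bond → alkyne.
  CH=CH: C=C double bond → alkene.
  CH2CO-O-COCH2: two acyl groups sharing one oxygen, –C(=O)–O–C(=O)– → anhydride.
  CH(F): halogen on an sp³ carbon → alkyl halide.
  CH2NO2: –NO2 on carbon → nitro group.
Alkene appears at: CH=CH, CH=CH → 2.

2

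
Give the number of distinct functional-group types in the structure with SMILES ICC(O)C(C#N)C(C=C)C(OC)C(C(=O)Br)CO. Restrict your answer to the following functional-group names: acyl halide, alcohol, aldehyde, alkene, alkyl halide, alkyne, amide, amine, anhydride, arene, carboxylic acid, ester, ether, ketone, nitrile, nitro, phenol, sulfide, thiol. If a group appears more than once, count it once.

6

halogen on an sp³ carbon → alkyl halide.
–OH on an sp³ carbon → alcohol (secondary).
pendant –C≡N: nitrile.
pendant –CH=CH2: C=C double bond → alkene.
pendant –OCH3: C–O–C with sp³ C, no adjacent C=O → ether.
pendant –C(=O)X: carbonyl C bonded to C and halogen → acyl halide.
–OH on an sp³ carbon → alcohol.
Distinct types present: acyl halide, alcohol, alkene, alkyl halide, ether, nitrile.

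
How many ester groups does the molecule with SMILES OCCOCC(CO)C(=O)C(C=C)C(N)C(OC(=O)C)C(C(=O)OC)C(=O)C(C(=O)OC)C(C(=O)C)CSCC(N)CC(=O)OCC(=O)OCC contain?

HO– on an sp³ carbon → alcohol.
C–O–C with sp³ carbons on both sides and no adjacent C=O → ether.
pendant –CH2OH on an sp³ backbone C → alcohol.
–C(=O)– with carbon on both sides → ketone.
pendant –CH=CH2: C=C double bond → alkene.
–NH2 on an sp³ carbon with no adjacent C=O → amine.
pendant –OC(=O)CH3: an acyloxy group → ester.
pendant –COOCH3: carbonyl C bonded to C and –OCH3 → ester.
–C(=O)– with carbon on both sides → ketone.
pendant –COOCH3: carbonyl C bonded to C and –OCH3 → ester.
pendant –COCH3: carbonyl C bonded to two carbons → ketone.
C–S–C linkage → sulfide (thioether).
–NH2 on an sp³ carbon with no adjacent C=O → amine.
–C(=O)–O–C with C on the carbonyl side → ester.
–C(=O)OCH2CH3: carbonyl C bonded to C and to –OEt → ester.
Ester appears at: CH(OCOCH3), CH(COOCH3), CH(COOCH3), CH2COOCH2, COOCH2CH3 → 5.

5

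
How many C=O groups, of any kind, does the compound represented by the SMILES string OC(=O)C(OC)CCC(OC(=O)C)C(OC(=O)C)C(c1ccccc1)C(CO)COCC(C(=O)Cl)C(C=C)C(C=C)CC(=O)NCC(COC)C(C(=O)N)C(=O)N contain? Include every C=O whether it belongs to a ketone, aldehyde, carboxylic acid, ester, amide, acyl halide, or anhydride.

HOOC: carboxylic acid, 1 C=O (running total 1).
CH(OCOCH3): ester, 1 C=O (running total 2).
CH(OCOCH3): ester, 1 C=O (running total 3).
CH(COCl): acyl halide, 1 C=O (running total 4).
CH2CONHCH2: amide, 1 C=O (running total 5).
CH(CONH2): amide, 1 C=O (running total 6).
CONH2: amide, 1 C=O (running total 7).

7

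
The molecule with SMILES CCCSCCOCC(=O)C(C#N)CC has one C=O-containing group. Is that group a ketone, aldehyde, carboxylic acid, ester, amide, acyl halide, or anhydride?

The carbonyl is in the CO segment: –C(=O)– with carbon on both sides → ketone.

ketone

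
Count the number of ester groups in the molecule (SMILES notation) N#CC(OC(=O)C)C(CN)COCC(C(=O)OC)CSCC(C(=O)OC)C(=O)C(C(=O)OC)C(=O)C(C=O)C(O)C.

Taking each segment in turn:
  N≡C: N≡C–: carbon triple-bonded to nitrogen → nitrile.
  CH(OCOCH3): pendant –OC(=O)CH3: an acyloxy group → ester.
  CH(CH2NH2): pendant –CH2NH2: N on sp³ C, no adjacent C=O → amine.
  CH2OCH2: C–O–C with sp³ carbons on both sides and no adjacent C=O → ether.
  CH(COOCH3): pendant –COOCH3: carbonyl C bonded to C and –OCH3 → ester.
  CH2SCH2: C–S–C linkage → sulfide (thioether).
  CH(COOCH3): pendant –COOCH3: carbonyl C bonded to C and –OCH3 → ester.
  CO: –C(=O)– with carbon on both sides → ketone.
  CH(COOCH3): pendant –COOCH3: carbonyl C bonded to C and –OCH3 → ester.
  CO: –C(=O)– with carbon on both sides → ketone.
  CH(CHO): pendant –CHO: carbonyl C bonded to C and H → aldehyde.
  CH(OH): –OH on an sp³ carbon → alcohol (secondary).
Ester appears at: CH(OCOCH3), CH(COOCH3), CH(COOCH3), CH(COOCH3) → 4.

4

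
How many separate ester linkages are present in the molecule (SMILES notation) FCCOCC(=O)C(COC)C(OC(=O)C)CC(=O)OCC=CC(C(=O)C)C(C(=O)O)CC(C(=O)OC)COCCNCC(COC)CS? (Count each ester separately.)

3

halogen on an sp³ carbon → alkyl halide.
C–O–C with sp³ carbons on both sides and no adjacent C=O → ether.
–C(=O)– with carbon on both sides → ketone.
pendant –CH2OCH3: C–O–C linkage → ether.
pendant –OC(=O)CH3: an acyloxy group → ester.
–C(=O)–O–C with C on the carbonyl side → ester.
C=C double bond → alkene.
pendant –COCH3: carbonyl C bonded to two carbons → ketone.
pendant –COOH: carbonyl C bonded to C and –OH → carboxylic acid.
pendant –COOCH3: carbonyl C bonded to C and –OCH3 → ester.
C–O–C with sp³ carbons on both sides and no adjacent C=O → ether.
C–N–C with sp³ carbons and no adjacent C=O → amine (secondary).
pendant –CH2OCH3: C–O–C linkage → ether.
–SH on an sp³ carbon → thiol.
Ester appears at: CH(OCOCH3), CH2COOCH2, CH(COOCH3) → 3.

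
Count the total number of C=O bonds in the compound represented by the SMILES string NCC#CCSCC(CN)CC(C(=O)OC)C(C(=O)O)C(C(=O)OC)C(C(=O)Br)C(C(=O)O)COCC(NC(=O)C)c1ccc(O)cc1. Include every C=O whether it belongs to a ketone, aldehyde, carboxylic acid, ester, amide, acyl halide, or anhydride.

CH(COOCH3): ester, 1 C=O (running total 1).
CH(COOH): carboxylic acid, 1 C=O (running total 2).
CH(COOCH3): ester, 1 C=O (running total 3).
CH(COBr): acyl halide, 1 C=O (running total 4).
CH(COOH): carboxylic acid, 1 C=O (running total 5).
CH(NHCOCH3): amide, 1 C=O (running total 6).

6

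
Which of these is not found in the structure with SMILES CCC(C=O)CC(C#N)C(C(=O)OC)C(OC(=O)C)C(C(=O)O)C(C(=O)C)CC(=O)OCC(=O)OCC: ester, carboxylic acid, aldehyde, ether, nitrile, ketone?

ether

carboxylic acid: present (CH(COOH) — pendant –COOH: carbonyl C bonded to C and –OH → carboxylic acid).
nitrile: present (CH(CN) — pendant –C≡N: nitrile).
ketone: present (CH(COCH3) — pendant –COCH3: carbonyl C bonded to two carbons → ketone).
ester: present (CH(COOCH3) — pendant –COOCH3: carbonyl C bonded to C and –OCH3 → ester).
aldehyde: present (CH(CHO) — pendant –CHO: carbonyl C bonded to C and H → aldehyde).
ether: absent. In each of CH(COOCH3), CH(OCOCH3), CH2COOCH2 and COOCH2CH3, the C–O–C oxygen is adjacent to a C=O, so it belongs to an ester, not an ether.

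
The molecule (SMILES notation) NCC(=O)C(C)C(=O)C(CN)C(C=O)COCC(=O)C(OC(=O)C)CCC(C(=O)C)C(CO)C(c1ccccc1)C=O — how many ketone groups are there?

4

Taking each segment in turn:
  H2NCH2: –NH2 on an sp³ carbon with no adjacent C=O → amine.
  CO: –C(=O)– with carbon on both sides → ketone.
  CO: –C(=O)– with carbon on both sides → ketone.
  CH(CH2NH2): pendant –CH2NH2: N on sp³ C, no adjacent C=O → amine.
  CH(CHO): pendant –CHO: carbonyl C bonded to C and H → aldehyde.
  CH2OCH2: C–O–C with sp³ carbons on both sides and no adjacent C=O → ether.
  CO: –C(=O)– with carbon on both sides → ketone.
  CH(OCOCH3): pendant –OC(=O)CH3: an acyloxy group → ester.
  CH(COCH3): pendant –COCH3: carbonyl C bonded to two carbons → ketone.
  CH(CH2OH): pendant –CH2OH on an sp³ backbone C → alcohol.
  CH(C6H5): pendant –C6H5: benzene ring → arene.
  CHO: terminal –CHO: carbonyl C bonded to H and C → aldehyde.
Ketone appears at: CO, CO, CO, CH(COCH3) → 4.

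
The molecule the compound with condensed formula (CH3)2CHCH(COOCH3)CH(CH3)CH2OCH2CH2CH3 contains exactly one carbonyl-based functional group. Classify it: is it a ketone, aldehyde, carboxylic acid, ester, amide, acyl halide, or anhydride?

ester

The carbonyl is in the CH(COOCH3) segment: pendant –COOCH3: carbonyl C bonded to C and –OCH3 → ester.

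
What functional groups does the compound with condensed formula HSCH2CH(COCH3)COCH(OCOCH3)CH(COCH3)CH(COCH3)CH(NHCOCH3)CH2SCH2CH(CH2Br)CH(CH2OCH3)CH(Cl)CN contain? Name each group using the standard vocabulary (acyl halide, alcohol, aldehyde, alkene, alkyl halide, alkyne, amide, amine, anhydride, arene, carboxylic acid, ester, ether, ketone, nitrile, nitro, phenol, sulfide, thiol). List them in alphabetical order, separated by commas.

Working along the chain:
  HSCH2: –SH on an sp³ carbon → thiol.
  CH(COCH3): pendant –COCH3: carbonyl C bonded to two carbons → ketone.
  CO: –C(=O)– with carbon on both sides → ketone.
  CH(OCOCH3): pendant –OC(=O)CH3: an acyloxy group → ester.
  CH(COCH3): pendant –COCH3: carbonyl C bonded to two carbons → ketone.
  CH(COCH3): pendant –COCH3: carbonyl C bonded to two carbons → ketone.
  CH(NHCOCH3): pendant –NHC(=O)CH3: N bonded to a carbonyl → amide (not amine).
  CH2SCH2: C–S–C linkage → sulfide (thioether).
  CH(CH2Br): pendant –CH2X: halogen on sp³ carbon → alkyl halide.
  CH(CH2OCH3): pendant –CH2OCH3: C–O–C linkage → ether.
  CH(Cl): halogen on an sp³ carbon → alkyl halide.
  CN: –C≡N: carbon triple-bonded to nitrogen → nitrile.

alkyl halide, amide, ester, ether, ketone, nitrile, sulfide, thiol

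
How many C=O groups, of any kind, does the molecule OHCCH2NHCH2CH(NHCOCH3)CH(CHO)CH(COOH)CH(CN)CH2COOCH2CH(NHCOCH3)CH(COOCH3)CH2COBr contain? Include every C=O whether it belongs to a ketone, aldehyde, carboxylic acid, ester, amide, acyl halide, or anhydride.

OHC: aldehyde, 1 C=O (running total 1).
CH(NHCOCH3): amide, 1 C=O (running total 2).
CH(CHO): aldehyde, 1 C=O (running total 3).
CH(COOH): carboxylic acid, 1 C=O (running total 4).
CH2COOCH2: ester, 1 C=O (running total 5).
CH(NHCOCH3): amide, 1 C=O (running total 6).
CH(COOCH3): ester, 1 C=O (running total 7).
COBr: acyl halide, 1 C=O (running total 8).

8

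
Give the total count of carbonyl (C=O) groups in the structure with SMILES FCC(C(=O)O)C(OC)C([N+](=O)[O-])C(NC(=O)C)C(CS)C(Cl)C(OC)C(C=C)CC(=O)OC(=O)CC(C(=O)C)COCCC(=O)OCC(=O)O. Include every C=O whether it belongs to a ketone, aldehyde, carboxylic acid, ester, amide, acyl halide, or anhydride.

CH(COOH): carboxylic acid, 1 C=O (running total 1).
CH(NHCOCH3): amide, 1 C=O (running total 2).
CH2CO-O-COCH2: anhydride, 2 C=O (running total 4).
CH(COCH3): ketone, 1 C=O (running total 5).
CH2COOCH2: ester, 1 C=O (running total 6).
COOH: carboxylic acid, 1 C=O (running total 7).

7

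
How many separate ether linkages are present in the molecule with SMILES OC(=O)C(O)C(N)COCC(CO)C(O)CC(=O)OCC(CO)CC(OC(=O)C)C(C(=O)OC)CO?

1

Taking each segment in turn:
  HOOC: –COOH: carbonyl C bonded to –OH and C → carboxylic acid (the –OH is not a separate alcohol).
  CH(OH): –OH on an sp³ carbon → alcohol (secondary).
  CH(NH2): –NH2 on an sp³ carbon with no adjacent C=O → amine.
  CH2OCH2: C–O–C with sp³ carbons on both sides and no adjacent C=O → ether.
  CH(CH2OH): pendant –CH2OH on an sp³ backbone C → alcohol.
  CH(OH): –OH on an sp³ carbon → alcohol (secondary).
  CH2COOCH2: –C(=O)–O–C with C on the carbonyl side → ester.
  CH(CH2OH): pendant –CH2OH on an sp³ backbone C → alcohol.
  CH(OCOCH3): pendant –OC(=O)CH3: an acyloxy group → ester.
  CH(COOCH3): pendant –COOCH3: carbonyl C bonded to C and –OCH3 → ester.
  CH2OH: –OH on an sp³ carbon → alcohol.
Ether appears at: CH2OCH2 → 1.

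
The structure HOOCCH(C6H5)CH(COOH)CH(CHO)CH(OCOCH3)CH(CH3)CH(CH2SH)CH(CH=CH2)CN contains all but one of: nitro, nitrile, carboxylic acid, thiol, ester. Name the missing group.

ester: present (CH(OCOCH3) — pendant –OC(=O)CH3: an acyloxy group → ester).
thiol: present (CH(CH2SH) — pendant –CH2SH → thiol).
nitrile: present (CN — –C≡N: carbon triple-bonded to nitrogen → nitrile).
carboxylic acid: present (HOOC — –COOH: carbonyl C bonded to –OH and C → carboxylic acid (the –OH is not a separate alcohol)).
nitro: no segment matches this pattern.

nitro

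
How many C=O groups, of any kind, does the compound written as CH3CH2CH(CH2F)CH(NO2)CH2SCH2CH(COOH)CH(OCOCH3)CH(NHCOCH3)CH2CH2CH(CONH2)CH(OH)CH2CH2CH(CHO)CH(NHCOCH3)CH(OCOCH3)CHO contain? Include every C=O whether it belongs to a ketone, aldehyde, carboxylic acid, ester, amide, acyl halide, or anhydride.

8

CH(COOH): carboxylic acid, 1 C=O (running total 1).
CH(OCOCH3): ester, 1 C=O (running total 2).
CH(NHCOCH3): amide, 1 C=O (running total 3).
CH(CONH2): amide, 1 C=O (running total 4).
CH(CHO): aldehyde, 1 C=O (running total 5).
CH(NHCOCH3): amide, 1 C=O (running total 6).
CH(OCOCH3): ester, 1 C=O (running total 7).
CHO: aldehyde, 1 C=O (running total 8).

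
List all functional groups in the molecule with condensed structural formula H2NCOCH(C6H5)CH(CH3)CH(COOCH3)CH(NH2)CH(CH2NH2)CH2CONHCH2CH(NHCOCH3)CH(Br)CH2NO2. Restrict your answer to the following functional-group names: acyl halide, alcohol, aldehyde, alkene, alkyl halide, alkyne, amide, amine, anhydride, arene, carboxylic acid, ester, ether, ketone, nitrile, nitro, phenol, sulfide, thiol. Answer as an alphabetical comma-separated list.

Taking each segment in turn:
  H2NCO: –C(=O)NH2: carbonyl C bonded to C and to N → amide (the N is not a separate amine).
  CH(C6H5): pendant –C6H5: benzene ring → arene.
  CH(COOCH3): pendant –COOCH3: carbonyl C bonded to C and –OCH3 → ester.
  CH(NH2): –NH2 on an sp³ carbon with no adjacent C=O → amine.
  CH(CH2NH2): pendant –CH2NH2: N on sp³ C, no adjacent C=O → amine.
  CH2CONHCH2: –C(=O)–N– linkage → amide (the N is not an amine).
  CH(NHCOCH3): pendant –NHC(=O)CH3: N bonded to a carbonyl → amide (not amine).
  CH(Br): halogen on an sp³ carbon → alkyl halide.
  CH2NO2: –NO2 on carbon → nitro group.

alkyl halide, amide, amine, arene, ester, nitro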